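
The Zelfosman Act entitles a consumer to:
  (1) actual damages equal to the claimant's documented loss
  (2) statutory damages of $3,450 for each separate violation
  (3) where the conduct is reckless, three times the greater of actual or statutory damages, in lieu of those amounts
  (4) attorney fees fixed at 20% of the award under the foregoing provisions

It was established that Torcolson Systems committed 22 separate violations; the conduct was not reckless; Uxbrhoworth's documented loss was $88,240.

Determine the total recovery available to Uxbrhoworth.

Statutory damages: 22 × $3,450 = $75,900
Conduct not reckless: the in-lieu enhancement does not apply.
Actual plus statutory damages: $88,240 + $75,900 = $164,140
Attorney fees: 20% of $164,140 = $32,828
Total recovery: $164,140 + $32,828 = $196,968

$196,968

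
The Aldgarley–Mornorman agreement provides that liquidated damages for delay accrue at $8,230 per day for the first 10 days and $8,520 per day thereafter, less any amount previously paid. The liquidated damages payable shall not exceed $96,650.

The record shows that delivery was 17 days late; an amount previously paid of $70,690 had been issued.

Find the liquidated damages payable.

First 10 days: 10 × $8,230 = $82,300
Remaining days: (17 − 10) × $8,520 = $59,640
Accrued per-day damages: $82,300 + $59,640 = $141,940
Less amount previously paid: $141,940 − $70,690 = $71,250
Cap at $96,650: $71,250 is within the cap, no reduction.

$71,250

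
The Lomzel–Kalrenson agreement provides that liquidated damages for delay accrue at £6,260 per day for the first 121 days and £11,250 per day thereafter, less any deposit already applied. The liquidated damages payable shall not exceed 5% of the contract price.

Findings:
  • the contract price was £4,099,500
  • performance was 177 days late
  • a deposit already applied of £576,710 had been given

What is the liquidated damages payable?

£204,975

First 121 days: 121 × £6,260 = £757,460
Remaining days: (177 − 121) × £11,250 = £630,000
Accrued per-day damages: £757,460 + £630,000 = £1,387,460
Less deposit already applied: £1,387,460 − £576,710 = £810,750
Cap: 5% of £4,099,500 = £204,975
Cap at £204,975: £810,750 exceeds the cap → £204,975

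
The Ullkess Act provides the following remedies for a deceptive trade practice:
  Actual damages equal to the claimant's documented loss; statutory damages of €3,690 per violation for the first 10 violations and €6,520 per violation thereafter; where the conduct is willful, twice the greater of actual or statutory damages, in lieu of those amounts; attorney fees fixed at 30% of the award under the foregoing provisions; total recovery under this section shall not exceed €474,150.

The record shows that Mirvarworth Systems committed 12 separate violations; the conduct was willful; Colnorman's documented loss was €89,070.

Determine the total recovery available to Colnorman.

Total recovery: €231,582

First 10 violations: 10 × €3,690 = €36,900
Remaining violations: (12 − 10) × €6,520 = €13,040
Statutory damages: €36,900 + €13,040 = €49,940
Greater of actual damages (€89,070) or statutory damages (€49,940): €89,070
Doubled: 2 × €89,070 = €178,140
Attorney fees: 30% of €178,140 = €53,442
Total before cap: €178,140 + €53,442 = €231,582
Cap at €474,150: €231,582 is within the cap, no reduction.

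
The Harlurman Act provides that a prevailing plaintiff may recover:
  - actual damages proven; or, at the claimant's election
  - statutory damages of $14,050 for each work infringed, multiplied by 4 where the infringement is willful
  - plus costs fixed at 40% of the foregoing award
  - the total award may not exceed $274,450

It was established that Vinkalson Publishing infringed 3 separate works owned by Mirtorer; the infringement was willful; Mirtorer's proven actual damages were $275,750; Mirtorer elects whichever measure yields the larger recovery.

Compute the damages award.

Statutory damages: 3 × $14,050 = $42,150
Multiplied by 4: 4 × $42,150 = $168,600
Greater of actual damages ($275,750) or enhanced statutory damages ($168,600): $275,750
Costs: 40% of $275,750 = $110,300
Award plus costs: $275,750 + $110,300 = $386,050
Cap at $274,450: $386,050 exceeds the cap → $274,450

$274,450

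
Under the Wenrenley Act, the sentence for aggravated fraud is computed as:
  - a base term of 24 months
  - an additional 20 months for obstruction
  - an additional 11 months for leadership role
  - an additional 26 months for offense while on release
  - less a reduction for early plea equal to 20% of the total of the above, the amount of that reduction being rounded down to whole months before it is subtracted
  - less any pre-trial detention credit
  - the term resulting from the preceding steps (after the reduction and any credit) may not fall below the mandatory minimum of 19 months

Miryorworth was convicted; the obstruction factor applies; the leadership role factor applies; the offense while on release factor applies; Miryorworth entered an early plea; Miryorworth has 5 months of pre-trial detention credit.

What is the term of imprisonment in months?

Obstruction enhancement: +20 months
Leadership role enhancement: +11 months
Offense while on release enhancement: +26 months
Adjusted term: 24 months + 20 months + 11 months + 26 months = 81 months
Early plea reduction: 20% of 81 months = 16 months (rounded down)
After reduction: 81 − 16 = 65 months
Less pre-trial detention credit: 65 months − 5 months = 60 months
Minimum 19 months: 60 months meets the minimum, no increase.

Sentence: 60 months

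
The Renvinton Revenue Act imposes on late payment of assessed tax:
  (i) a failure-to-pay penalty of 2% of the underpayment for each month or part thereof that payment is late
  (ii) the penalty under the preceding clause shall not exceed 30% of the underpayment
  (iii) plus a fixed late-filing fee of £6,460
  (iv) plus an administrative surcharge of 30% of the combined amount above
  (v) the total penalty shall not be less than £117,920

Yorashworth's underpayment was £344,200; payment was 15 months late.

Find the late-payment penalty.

Accrued rate: 2% × 15 = 30%, capped at 30% → 30%
Failure-to-pay penalty: 30% of £344,200 = £103,260
Penalty before surcharge: £103,260 + £6,460 = £109,720
Administrative surcharge: 30% of £109,720 = £32,916
Total penalty: £109,720 + £32,916 = £142,636
Minimum £117,920: £142,636 meets the minimum, no increase.

£142,636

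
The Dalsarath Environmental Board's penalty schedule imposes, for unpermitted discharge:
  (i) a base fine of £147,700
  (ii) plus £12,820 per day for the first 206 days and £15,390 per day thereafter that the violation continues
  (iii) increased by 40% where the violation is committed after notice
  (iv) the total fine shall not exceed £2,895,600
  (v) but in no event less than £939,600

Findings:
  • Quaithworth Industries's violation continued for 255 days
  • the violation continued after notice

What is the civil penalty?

First 206 days: 206 × £12,820 = £2,640,920
Remaining days: (255 − 206) × £15,390 = £754,110
Per-day component: £2,640,920 + £754,110 = £3,395,030
Base plus per-day: £147,700 + £3,395,030 = £3,542,730
Enhancement: 40% of £3,542,730 = £1,417,092
Enhanced fine: £3,542,730 + £1,417,092 = £4,959,822
Cap at £2,895,600: £4,959,822 exceeds the cap → £2,895,600
Minimum £939,600: £2,895,600 meets the minimum, no increase.

£2,895,600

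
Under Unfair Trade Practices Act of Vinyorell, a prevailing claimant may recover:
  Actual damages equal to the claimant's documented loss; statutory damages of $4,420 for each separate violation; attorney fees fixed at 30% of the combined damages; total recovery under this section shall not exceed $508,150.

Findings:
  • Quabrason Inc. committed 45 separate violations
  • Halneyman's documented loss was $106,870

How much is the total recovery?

$397,501

Statutory damages: 45 × $4,420 = $198,900
Combined damages: $106,870 + $198,900 = $305,770
Attorney fees: 30% of $305,770 = $91,731
Total before cap: $305,770 + $91,731 = $397,501
Cap at $508,150: $397,501 is within the cap, no reduction.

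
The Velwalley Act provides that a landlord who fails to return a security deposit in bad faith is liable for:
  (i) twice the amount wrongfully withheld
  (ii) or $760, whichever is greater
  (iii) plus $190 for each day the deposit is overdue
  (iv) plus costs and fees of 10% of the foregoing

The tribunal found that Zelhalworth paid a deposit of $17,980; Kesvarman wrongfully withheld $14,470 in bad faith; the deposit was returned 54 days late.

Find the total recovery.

$43,120

Doubled: 2 × $14,470 = $28,940
Minimum $760: $28,940 meets the minimum, no increase.
Late-return penalty: 54 × $190 = $10,260
Damages plus late penalty: $28,940 + $10,260 = $39,200
Costs and fees: 10% of $39,200 = $3,920
Total recovery: $39,200 + $3,920 = $43,120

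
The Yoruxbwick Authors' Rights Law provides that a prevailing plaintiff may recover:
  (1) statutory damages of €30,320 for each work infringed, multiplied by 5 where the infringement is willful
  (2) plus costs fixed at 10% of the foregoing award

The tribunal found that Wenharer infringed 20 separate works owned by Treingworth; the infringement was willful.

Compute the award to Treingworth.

Statutory damages: 20 × €30,320 = €606,400
Multiplied by 5: 5 × €606,400 = €3,032,000
Costs: 10% of €3,032,000 = €303,200
Award plus costs: €3,032,000 + €303,200 = €3,335,200

Award: €3,335,200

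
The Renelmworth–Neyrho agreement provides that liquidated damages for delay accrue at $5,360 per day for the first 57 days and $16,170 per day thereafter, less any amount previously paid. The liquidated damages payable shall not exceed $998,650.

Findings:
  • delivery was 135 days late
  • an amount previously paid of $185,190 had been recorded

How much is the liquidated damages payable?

$998,650

First 57 days: 57 × $5,360 = $305,520
Remaining days: (135 − 57) × $16,170 = $1,261,260
Accrued per-day damages: $305,520 + $1,261,260 = $1,566,780
Less amount previously paid: $1,566,780 − $185,190 = $1,381,590
Cap at $998,650: $1,381,590 exceeds the cap → $998,650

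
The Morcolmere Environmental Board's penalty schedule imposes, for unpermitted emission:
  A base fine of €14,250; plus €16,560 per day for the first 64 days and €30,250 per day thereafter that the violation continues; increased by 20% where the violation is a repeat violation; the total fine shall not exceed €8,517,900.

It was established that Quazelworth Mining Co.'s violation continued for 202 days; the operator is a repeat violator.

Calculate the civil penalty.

First 64 days: 64 × €16,560 = €1,059,840
Remaining days: (202 − 64) × €30,250 = €4,174,500
Per-day component: €1,059,840 + €4,174,500 = €5,234,340
Base plus per-day: €14,250 + €5,234,340 = €5,248,590
Enhancement: 20% of €5,248,590 = €1,049,718
Enhanced fine: €5,248,590 + €1,049,718 = €6,298,308
Cap at €8,517,900: €6,298,308 is within the cap, no reduction.

€6,298,308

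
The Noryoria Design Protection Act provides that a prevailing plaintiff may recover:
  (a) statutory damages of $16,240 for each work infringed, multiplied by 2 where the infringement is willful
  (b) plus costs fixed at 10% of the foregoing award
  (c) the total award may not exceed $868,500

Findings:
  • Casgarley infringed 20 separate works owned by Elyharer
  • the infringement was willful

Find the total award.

Award: $714,560

Statutory damages: 20 × $16,240 = $324,800
Doubled: 2 × $324,800 = $649,600
Costs: 10% of $649,600 = $64,960
Award plus costs: $649,600 + $64,960 = $714,560
Cap at $868,500: $714,560 is within the cap, no reduction.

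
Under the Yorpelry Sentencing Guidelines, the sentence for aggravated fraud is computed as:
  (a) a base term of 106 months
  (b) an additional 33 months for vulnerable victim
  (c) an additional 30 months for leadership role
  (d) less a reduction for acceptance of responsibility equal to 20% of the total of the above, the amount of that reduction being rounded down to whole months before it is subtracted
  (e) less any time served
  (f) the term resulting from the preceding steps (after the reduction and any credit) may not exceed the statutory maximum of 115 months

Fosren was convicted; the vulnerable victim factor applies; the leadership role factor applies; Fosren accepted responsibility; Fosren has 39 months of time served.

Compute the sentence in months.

Vulnerable victim enhancement: +33 months
Leadership role enhancement: +30 months
Adjusted term: 106 months + 33 months + 30 months = 169 months
Acceptance of responsibility reduction: 20% of 169 months = 33 months (rounded down)
After reduction: 169 − 33 = 136 months
Less time served: 136 months − 39 months = 97 months
Cap at 115 months: 97 months is within the cap, no reduction.

97 months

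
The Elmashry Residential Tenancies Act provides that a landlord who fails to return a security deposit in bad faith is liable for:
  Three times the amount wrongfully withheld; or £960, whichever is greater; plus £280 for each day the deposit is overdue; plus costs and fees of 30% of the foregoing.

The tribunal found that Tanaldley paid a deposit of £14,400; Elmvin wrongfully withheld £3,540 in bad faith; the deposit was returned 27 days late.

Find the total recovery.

£23,634

Trebled: 3 × £3,540 = £10,620
Minimum £960: £10,620 meets the minimum, no increase.
Late-return penalty: 27 × £280 = £7,560
Damages plus late penalty: £10,620 + £7,560 = £18,180
Costs and fees: 30% of £18,180 = £5,454
Total recovery: £18,180 + £5,454 = £23,634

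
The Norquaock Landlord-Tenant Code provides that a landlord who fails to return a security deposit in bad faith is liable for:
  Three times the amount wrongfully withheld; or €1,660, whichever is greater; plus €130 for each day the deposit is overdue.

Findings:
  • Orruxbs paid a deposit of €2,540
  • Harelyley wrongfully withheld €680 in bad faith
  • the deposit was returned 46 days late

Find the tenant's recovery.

€8,020

Trebled: 3 × €680 = €2,040
Minimum €1,660: €2,040 meets the minimum, no increase.
Late-return penalty: 46 × €130 = €5,980
Damages plus late penalty: €2,040 + €5,980 = €8,020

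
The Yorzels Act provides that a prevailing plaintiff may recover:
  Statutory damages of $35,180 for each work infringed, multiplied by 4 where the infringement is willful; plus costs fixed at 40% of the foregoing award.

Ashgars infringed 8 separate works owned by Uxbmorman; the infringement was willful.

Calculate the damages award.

$1,576,064

Statutory damages: 8 × $35,180 = $281,440
Multiplied by 4: 4 × $281,440 = $1,125,760
Costs: 40% of $1,125,760 = $450,304
Award plus costs: $1,125,760 + $450,304 = $1,576,064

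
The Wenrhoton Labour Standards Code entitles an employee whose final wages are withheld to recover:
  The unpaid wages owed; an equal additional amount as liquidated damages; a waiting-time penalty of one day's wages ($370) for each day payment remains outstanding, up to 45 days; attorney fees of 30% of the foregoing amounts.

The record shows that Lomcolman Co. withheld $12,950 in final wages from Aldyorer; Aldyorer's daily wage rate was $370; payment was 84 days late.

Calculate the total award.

Liquidated damages (equal amount): $12,950
Penalty days: min(84, 45) = 45
Waiting-time penalty: 45 × $370 = $16,650
Subtotal: $12,950 + $12,950 + $16,650 = $42,550
Attorney fees: 30% of $42,550 = $12,765
Total award: $42,550 + $12,765 = $55,315

$55,315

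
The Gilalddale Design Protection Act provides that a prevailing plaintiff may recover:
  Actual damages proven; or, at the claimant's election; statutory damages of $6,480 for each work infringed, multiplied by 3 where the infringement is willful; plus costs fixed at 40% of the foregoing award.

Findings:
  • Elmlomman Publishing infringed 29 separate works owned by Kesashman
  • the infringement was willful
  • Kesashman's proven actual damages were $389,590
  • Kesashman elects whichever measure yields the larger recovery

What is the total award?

Statutory damages: 29 × $6,480 = $187,920
Trebled: 3 × $187,920 = $563,760
Greater of actual damages ($389,590) or enhanced statutory damages ($563,760): $563,760
Costs: 40% of $563,760 = $225,504
Award plus costs: $563,760 + $225,504 = $789,264

Award: $789,264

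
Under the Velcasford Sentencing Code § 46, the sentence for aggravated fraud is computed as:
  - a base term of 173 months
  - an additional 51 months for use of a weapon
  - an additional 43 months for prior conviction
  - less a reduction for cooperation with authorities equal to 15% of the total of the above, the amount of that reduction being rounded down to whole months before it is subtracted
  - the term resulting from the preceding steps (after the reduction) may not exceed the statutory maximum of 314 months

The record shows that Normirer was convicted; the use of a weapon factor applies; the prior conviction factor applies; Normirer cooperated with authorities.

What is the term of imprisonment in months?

Use of a weapon enhancement: +51 months
Prior conviction enhancement: +43 months
Adjusted term: 173 months + 51 months + 43 months = 267 months
Cooperation with authorities reduction: 15% of 267 months = 40 months (rounded down)
After reduction: 267 − 40 = 227 months
Cap at 314 months: 227 months is within the cap, no reduction.

227 months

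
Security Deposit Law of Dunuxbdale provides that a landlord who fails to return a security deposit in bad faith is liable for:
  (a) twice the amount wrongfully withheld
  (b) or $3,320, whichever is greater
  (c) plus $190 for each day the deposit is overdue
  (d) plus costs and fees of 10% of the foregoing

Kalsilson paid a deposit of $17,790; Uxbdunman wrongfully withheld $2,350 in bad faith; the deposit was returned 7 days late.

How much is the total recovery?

$6,633

Doubled: 2 × $2,350 = $4,700
Minimum $3,320: $4,700 meets the minimum, no increase.
Late-return penalty: 7 × $190 = $1,330
Damages plus late penalty: $4,700 + $1,330 = $6,030
Costs and fees: 10% of $6,030 = $603
Total recovery: $6,030 + $603 = $6,633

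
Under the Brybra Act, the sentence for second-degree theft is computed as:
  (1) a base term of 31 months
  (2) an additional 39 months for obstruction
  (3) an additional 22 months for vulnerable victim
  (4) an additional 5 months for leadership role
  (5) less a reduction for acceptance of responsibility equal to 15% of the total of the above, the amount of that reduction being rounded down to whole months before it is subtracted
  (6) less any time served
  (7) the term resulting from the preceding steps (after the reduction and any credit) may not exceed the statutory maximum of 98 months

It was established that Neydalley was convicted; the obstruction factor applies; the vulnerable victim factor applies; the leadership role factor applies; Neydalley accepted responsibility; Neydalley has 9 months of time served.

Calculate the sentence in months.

Sentence: 74 months

Obstruction enhancement: +39 months
Vulnerable victim enhancement: +22 months
Leadership role enhancement: +5 months
Adjusted term: 31 months + 39 months + 22 months + 5 months = 97 months
Acceptance of responsibility reduction: 15% of 97 months = 14 months (rounded down)
After reduction: 97 − 14 = 83 months
Less time served: 83 months − 9 months = 74 months
Cap at 98 months: 74 months is within the cap, no reduction.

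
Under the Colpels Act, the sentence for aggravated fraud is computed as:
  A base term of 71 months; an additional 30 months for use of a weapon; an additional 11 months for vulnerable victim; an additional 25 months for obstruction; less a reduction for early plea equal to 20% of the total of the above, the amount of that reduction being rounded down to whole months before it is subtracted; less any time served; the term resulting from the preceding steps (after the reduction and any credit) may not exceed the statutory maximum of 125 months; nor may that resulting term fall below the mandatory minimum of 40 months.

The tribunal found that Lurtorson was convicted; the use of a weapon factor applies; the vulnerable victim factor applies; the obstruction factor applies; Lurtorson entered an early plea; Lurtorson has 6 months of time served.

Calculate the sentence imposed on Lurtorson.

Use of a weapon enhancement: +30 months
Vulnerable victim enhancement: +11 months
Obstruction enhancement: +25 months
Adjusted term: 71 months + 30 months + 11 months + 25 months = 137 months
Early plea reduction: 20% of 137 months = 27 months (rounded down)
After reduction: 137 − 27 = 110 months
Less time served: 110 months − 6 months = 104 months
Cap at 125 months: 104 months is within the cap, no reduction.
Minimum 40 months: 104 months meets the minimum, no increase.

104 months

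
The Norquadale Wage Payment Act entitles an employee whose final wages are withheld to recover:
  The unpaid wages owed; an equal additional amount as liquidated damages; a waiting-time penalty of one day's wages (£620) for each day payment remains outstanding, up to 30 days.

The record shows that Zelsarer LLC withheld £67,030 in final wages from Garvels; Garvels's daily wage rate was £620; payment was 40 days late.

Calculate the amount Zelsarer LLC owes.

Liquidated damages (equal amount): £67,030
Penalty days: min(40, 30) = 30
Waiting-time penalty: 30 × £620 = £18,600
Total award: £67,030 + £67,030 + £18,600 = £152,660

£152,660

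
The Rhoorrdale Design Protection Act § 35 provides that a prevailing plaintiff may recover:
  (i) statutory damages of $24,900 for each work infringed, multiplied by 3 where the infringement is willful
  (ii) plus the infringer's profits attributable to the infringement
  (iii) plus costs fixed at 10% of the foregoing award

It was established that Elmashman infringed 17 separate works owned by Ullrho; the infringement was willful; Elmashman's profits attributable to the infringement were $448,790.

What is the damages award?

$1,890,559

Statutory damages: 17 × $24,900 = $423,300
Trebled: 3 × $423,300 = $1,269,900
Combined award: $1,269,900 + $448,790 = $1,718,690
Costs: 10% of $1,718,690 = $171,869
Award plus costs: $1,718,690 + $171,869 = $1,890,559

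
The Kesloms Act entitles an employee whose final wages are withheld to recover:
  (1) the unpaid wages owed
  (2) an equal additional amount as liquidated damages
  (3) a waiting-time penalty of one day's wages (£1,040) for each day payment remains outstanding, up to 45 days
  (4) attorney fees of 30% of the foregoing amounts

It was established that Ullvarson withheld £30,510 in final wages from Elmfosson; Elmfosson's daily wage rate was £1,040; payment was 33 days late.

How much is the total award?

Liquidated damages (equal amount): £30,510
Penalty days: min(33, 45) = 33
Waiting-time penalty: 33 × £1,040 = £34,320
Subtotal: £30,510 + £30,510 + £34,320 = £95,340
Attorney fees: 30% of £95,340 = £28,602
Total award: £95,340 + £28,602 = £123,942

£123,942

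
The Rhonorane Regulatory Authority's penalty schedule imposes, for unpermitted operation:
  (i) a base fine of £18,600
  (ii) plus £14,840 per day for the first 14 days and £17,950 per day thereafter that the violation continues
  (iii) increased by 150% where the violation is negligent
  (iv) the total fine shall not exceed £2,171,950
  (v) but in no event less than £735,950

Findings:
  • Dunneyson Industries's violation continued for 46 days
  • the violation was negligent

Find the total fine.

£2,001,900

First 14 days: 14 × £14,840 = £207,760
Remaining days: (46 − 14) × £17,950 = £574,400
Per-day component: £207,760 + £574,400 = £782,160
Base plus per-day: £18,600 + £782,160 = £800,760
Enhancement: 150% of £800,760 = £1,201,140
Enhanced fine: £800,760 + £1,201,140 = £2,001,900
Cap at £2,171,950: £2,001,900 is within the cap, no reduction.
Minimum £735,950: £2,001,900 meets the minimum, no increase.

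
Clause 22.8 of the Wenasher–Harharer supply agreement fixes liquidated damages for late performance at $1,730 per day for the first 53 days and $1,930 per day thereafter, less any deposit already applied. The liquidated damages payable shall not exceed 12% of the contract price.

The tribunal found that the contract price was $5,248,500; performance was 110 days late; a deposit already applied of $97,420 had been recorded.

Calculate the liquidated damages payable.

First 53 days: 53 × $1,730 = $91,690
Remaining days: (110 − 53) × $1,930 = $110,010
Accrued per-day damages: $91,690 + $110,010 = $201,700
Less deposit already applied: $201,700 − $97,420 = $104,280
Cap: 12% of $5,248,500 = $629,820
Cap at $629,820: $104,280 is within the cap, no reduction.

$104,280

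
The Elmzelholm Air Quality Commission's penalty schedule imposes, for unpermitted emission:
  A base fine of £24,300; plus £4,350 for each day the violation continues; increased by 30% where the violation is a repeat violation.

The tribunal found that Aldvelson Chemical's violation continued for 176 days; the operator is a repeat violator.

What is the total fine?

Per-day component: 176 × £4,350 = £765,600
Base plus per-day: £24,300 + £765,600 = £789,900
Enhancement: 30% of £789,900 = £236,970
Enhanced fine: £789,900 + £236,970 = £1,026,870

£1,026,870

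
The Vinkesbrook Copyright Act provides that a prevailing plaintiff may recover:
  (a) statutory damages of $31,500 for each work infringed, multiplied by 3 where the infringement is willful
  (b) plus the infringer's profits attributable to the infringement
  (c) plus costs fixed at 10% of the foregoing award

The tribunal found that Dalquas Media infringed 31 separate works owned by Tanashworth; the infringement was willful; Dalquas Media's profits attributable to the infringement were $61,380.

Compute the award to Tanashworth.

$3,289,968

Statutory damages: 31 × $31,500 = $976,500
Trebled: 3 × $976,500 = $2,929,500
Combined award: $2,929,500 + $61,380 = $2,990,880
Costs: 10% of $2,990,880 = $299,088
Award plus costs: $2,990,880 + $299,088 = $3,289,968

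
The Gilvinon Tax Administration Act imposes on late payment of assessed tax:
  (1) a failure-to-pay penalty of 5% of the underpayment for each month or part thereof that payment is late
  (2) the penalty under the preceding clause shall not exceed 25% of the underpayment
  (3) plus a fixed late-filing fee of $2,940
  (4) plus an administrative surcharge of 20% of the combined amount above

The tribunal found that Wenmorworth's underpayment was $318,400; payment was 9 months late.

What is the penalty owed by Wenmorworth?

Accrued rate: 5% × 9 = 45%, capped at 25% → 25%
Failure-to-pay penalty: 25% of $318,400 = $79,600
Penalty before surcharge: $79,600 + $2,940 = $82,540
Administrative surcharge: 20% of $82,540 = $16,508
Total penalty: $82,540 + $16,508 = $99,048

$99,048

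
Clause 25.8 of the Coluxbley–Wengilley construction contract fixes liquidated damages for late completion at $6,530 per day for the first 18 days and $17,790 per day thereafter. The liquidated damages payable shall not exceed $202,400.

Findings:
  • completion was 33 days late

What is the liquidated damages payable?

$202,400

First 18 days: 18 × $6,530 = $117,540
Remaining days: (33 − 18) × $17,790 = $266,850
Accrued per-day damages: $117,540 + $266,850 = $384,390
Cap at $202,400: $384,390 exceeds the cap → $202,400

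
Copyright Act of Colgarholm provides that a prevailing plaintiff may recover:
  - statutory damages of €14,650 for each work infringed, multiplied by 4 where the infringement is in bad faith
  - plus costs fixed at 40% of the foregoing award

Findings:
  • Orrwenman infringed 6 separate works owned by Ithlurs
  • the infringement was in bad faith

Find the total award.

Statutory damages: 6 × €14,650 = €87,900
Multiplied by 4: 4 × €87,900 = €351,600
Costs: 40% of €351,600 = €140,640
Award plus costs: €351,600 + €140,640 = €492,240

Award: €492,240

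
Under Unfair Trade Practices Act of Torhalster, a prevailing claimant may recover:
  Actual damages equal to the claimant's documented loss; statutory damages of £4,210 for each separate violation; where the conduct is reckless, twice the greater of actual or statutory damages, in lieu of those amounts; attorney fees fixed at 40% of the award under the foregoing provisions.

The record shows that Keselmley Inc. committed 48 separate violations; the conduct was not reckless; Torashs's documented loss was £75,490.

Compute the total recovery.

£388,598

Statutory damages: 48 × £4,210 = £202,080
Conduct not reckless: the in-lieu enhancement does not apply.
Actual plus statutory damages: £75,490 + £202,080 = £277,570
Attorney fees: 40% of £277,570 = £111,028
Total recovery: £277,570 + £111,028 = £388,598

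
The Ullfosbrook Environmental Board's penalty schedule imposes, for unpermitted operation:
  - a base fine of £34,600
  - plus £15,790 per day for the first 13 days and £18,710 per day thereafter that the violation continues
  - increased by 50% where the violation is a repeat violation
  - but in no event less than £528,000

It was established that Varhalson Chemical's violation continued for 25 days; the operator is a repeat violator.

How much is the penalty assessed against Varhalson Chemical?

First 13 days: 13 × £15,790 = £205,270
Remaining days: (25 − 13) × £18,710 = £224,520
Per-day component: £205,270 + £224,520 = £429,790
Base plus per-day: £34,600 + £429,790 = £464,390
Enhancement: 50% of £464,390 = £232,195
Enhanced fine: £464,390 + £232,195 = £696,585
Minimum £528,000: £696,585 meets the minimum, no increase.

£696,585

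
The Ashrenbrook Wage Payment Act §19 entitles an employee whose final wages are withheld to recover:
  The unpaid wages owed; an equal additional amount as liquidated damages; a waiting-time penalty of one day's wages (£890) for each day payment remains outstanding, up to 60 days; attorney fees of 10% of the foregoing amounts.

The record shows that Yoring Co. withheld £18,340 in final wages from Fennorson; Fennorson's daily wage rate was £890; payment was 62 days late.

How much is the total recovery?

Total award: £99,088

Liquidated damages (equal amount): £18,340
Penalty days: min(62, 60) = 60
Waiting-time penalty: 60 × £890 = £53,400
Subtotal: £18,340 + £18,340 + £53,400 = £90,080
Attorney fees: 10% of £90,080 = £9,008
Total award: £90,080 + £9,008 = £99,088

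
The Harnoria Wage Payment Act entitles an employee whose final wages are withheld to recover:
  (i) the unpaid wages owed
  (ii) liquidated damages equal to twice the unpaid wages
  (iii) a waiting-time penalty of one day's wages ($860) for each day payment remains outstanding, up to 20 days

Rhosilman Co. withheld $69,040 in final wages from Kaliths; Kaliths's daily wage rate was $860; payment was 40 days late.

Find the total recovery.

$224,320

Doubled: 2 × $69,040 = $138,080
Penalty days: min(40, 20) = 20
Waiting-time penalty: 20 × $860 = $17,200
Total award: $69,040 + $138,080 + $17,200 = $224,320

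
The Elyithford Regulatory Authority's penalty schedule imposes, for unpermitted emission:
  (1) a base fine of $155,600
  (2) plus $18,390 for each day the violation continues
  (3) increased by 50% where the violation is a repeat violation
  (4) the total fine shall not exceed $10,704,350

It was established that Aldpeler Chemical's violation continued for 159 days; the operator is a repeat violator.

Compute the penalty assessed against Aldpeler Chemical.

Per-day component: 159 × $18,390 = $2,924,010
Base plus per-day: $155,600 + $2,924,010 = $3,079,610
Enhancement: 50% of $3,079,610 = $1,539,805
Enhanced fine: $3,079,610 + $1,539,805 = $4,619,415
Cap at $10,704,350: $4,619,415 is within the cap, no reduction.

Civil penalty: $4,619,415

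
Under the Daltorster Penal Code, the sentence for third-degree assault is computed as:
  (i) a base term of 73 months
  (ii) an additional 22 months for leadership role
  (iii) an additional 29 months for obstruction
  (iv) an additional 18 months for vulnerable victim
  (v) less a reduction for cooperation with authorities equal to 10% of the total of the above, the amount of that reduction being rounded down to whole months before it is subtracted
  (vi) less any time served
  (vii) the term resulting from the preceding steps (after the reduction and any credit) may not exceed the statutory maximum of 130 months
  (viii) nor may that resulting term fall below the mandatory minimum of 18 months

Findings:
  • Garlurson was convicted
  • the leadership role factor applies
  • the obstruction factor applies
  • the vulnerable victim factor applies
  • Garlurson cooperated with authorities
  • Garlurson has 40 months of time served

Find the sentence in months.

Leadership role enhancement: +22 months
Obstruction enhancement: +29 months
Vulnerable victim enhancement: +18 months
Adjusted term: 73 months + 22 months + 29 months + 18 months = 142 months
Cooperation with authorities reduction: 10% of 142 months = 14 months (rounded down)
After reduction: 142 − 14 = 128 months
Less time served: 128 months − 40 months = 88 months
Cap at 130 months: 88 months is within the cap, no reduction.
Minimum 18 months: 88 months meets the minimum, no increase.

88 months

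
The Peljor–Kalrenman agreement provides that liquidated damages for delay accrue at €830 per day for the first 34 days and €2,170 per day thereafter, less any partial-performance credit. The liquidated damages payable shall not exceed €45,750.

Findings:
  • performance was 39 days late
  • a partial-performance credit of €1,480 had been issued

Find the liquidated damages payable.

€37,590

First 34 days: 34 × €830 = €28,220
Remaining days: (39 − 34) × €2,170 = €10,850
Accrued per-day damages: €28,220 + €10,850 = €39,070
Less partial-performance credit: €39,070 − €1,480 = €37,590
Cap at €45,750: €37,590 is within the cap, no reduction.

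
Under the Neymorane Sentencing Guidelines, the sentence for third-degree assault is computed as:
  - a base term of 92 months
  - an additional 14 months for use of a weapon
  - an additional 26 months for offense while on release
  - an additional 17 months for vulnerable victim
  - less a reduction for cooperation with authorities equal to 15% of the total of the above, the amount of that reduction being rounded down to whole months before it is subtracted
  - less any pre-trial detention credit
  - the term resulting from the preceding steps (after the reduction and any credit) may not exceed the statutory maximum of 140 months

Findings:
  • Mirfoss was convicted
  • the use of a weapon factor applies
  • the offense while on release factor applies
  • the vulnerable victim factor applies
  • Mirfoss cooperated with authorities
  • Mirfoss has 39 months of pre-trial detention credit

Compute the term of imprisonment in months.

88 months

Use of a weapon enhancement: +14 months
Offense while on release enhancement: +26 months
Vulnerable victim enhancement: +17 months
Adjusted term: 92 months + 14 months + 26 months + 17 months = 149 months
Cooperation with authorities reduction: 15% of 149 months = 22 months (rounded down)
After reduction: 149 − 22 = 127 months
Less pre-trial detention credit: 127 months − 39 months = 88 months
Cap at 140 months: 88 months is within the cap, no reduction.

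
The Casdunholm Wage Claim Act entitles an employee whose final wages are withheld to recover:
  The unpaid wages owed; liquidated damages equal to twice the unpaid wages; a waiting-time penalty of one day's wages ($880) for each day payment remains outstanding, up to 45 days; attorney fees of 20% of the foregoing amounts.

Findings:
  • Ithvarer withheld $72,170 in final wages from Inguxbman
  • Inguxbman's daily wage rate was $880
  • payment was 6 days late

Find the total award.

$266,148

Doubled: 2 × $72,170 = $144,340
Penalty days: min(6, 45) = 6
Waiting-time penalty: 6 × $880 = $5,280
Subtotal: $72,170 + $144,340 + $5,280 = $221,790
Attorney fees: 20% of $221,790 = $44,358
Total award: $221,790 + $44,358 = $266,148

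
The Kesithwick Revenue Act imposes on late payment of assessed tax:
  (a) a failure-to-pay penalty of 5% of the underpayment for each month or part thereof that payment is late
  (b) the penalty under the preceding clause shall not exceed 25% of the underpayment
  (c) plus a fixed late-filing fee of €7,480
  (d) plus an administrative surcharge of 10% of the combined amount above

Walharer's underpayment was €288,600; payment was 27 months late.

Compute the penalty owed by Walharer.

Penalty: €87,593

Accrued rate: 5% × 27 = 135%, capped at 25% → 25%
Failure-to-pay penalty: 25% of €288,600 = €72,150
Penalty before surcharge: €72,150 + €7,480 = €79,630
Administrative surcharge: 10% of €79,630 = €7,963
Total penalty: €79,630 + €7,963 = €87,593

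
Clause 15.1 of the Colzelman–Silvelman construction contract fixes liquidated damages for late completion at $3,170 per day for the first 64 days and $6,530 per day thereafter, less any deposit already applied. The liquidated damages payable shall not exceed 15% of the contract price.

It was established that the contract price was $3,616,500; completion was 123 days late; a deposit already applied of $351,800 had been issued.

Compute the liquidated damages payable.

$236,350

First 64 days: 64 × $3,170 = $202,880
Remaining days: (123 − 64) × $6,530 = $385,270
Accrued per-day damages: $202,880 + $385,270 = $588,150
Less deposit already applied: $588,150 − $351,800 = $236,350
Cap: 15% of $3,616,500 = $542,475
Cap at $542,475: $236,350 is within the cap, no reduction.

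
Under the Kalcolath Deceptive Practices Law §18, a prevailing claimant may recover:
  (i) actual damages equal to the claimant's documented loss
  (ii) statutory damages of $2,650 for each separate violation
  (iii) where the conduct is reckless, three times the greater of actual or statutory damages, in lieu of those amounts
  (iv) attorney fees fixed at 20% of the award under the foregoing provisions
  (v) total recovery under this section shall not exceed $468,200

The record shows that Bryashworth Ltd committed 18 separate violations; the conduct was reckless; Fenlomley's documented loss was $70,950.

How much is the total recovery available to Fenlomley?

Statutory damages: 18 × $2,650 = $47,700
Greater of actual damages ($70,950) or statutory damages ($47,700): $70,950
Trebled: 3 × $70,950 = $212,850
Attorney fees: 20% of $212,850 = $42,570
Total before cap: $212,850 + $42,570 = $255,420
Cap at $468,200: $255,420 is within the cap, no reduction.

$255,420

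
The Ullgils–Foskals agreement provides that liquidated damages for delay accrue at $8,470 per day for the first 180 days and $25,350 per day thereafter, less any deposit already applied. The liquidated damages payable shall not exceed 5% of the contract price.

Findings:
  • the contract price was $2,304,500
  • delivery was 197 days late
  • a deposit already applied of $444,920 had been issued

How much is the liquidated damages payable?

First 180 days: 180 × $8,470 = $1,524,600
Remaining days: (197 − 180) × $25,350 = $430,950
Accrued per-day damages: $1,524,600 + $430,950 = $1,955,550
Less deposit already applied: $1,955,550 − $444,920 = $1,510,630
Cap: 5% of $2,304,500 = $115,225
Cap at $115,225: $1,510,630 exceeds the cap → $115,225

$115,225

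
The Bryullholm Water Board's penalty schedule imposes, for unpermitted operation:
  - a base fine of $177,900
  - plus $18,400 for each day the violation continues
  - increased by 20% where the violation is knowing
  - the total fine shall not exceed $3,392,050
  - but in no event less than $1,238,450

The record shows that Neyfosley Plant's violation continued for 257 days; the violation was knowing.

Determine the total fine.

Per-day component: 257 × $18,400 = $4,728,800
Base plus per-day: $177,900 + $4,728,800 = $4,906,700
Enhancement: 20% of $4,906,700 = $981,340
Enhanced fine: $4,906,700 + $981,340 = $5,888,040
Cap at $3,392,050: $5,888,040 exceeds the cap → $3,392,050
Minimum $1,238,450: $3,392,050 meets the minimum, no increase.

$3,392,050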